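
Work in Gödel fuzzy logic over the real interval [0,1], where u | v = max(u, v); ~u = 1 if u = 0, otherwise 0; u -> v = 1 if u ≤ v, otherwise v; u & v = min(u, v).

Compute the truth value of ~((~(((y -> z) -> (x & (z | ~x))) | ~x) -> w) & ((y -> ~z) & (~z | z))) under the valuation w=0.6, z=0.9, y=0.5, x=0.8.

(y -> z): 0.5 ≤ 0.9, so result = 1
~x: Gödel ¬ of 0.8 = 0 (operand ≠ 0)
(z | ~x) = max(0.9, 0) = 0.9
(x & (z | ~x)) = min(0.8, 0.9) = 0.8
((y -> z) -> (x & (z | ~x))): 1 > 0.8, so result = 0.8
~x: Gödel ¬ of 0.8 = 0 (operand ≠ 0)
(((y -> z) -> (x & (z | ~x))) | ~x) = max(0.8, 0) = 0.8
~(((y -> z) -> (x & (z | ~x))) | ~x): Gödel ¬ of 0.8 = 0 (operand ≠ 0)
(~(((y -> z) -> (x & (z | ~x))) | ~x) -> w): 0 ≤ 0.6, so result = 1
~z: Gödel ¬ of 0.9 = 0 (operand ≠ 0)
(y -> ~z): 0.5 > 0, so result = 0
~z: Gödel ¬ of 0.9 = 0 (operand ≠ 0)
(~z | z) = max(0, 0.9) = 0.9
((y -> ~z) & (~z | z)) = min(0, 0.9) = 0
((~(((y -> z) -> (x & (z | ~x))) | ~x) -> w) & ((y -> ~z) & (~z | z))) = min(1, 0) = 0
~((~(((y -> z) -> (x & (z | ~x))) | ~x) -> w) & ((y -> ~z) & (~z | z))): Gödel ¬ of 0 = 1 (operand is 0)

1.00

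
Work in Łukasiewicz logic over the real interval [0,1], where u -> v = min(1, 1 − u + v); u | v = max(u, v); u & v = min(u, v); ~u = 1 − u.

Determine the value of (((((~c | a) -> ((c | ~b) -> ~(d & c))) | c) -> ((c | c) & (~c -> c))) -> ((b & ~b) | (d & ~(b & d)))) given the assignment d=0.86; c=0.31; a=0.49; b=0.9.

0.83

~c: Łukasiewicz ¬ gives 1 − 0.31 = 0.69
(~c | a) = max(0.69, 0.49) = 0.69
~b: Łukasiewicz ¬ gives 1 − 0.9 = 0.1
(c | ~b) = max(0.31, 0.1) = 0.31
(d & c) = min(0.86, 0.31) = 0.31
~(d & c): Łukasiewicz ¬ gives 1 − 0.31 = 0.69
((c | ~b) -> ~(d & c)): min(1, 1 − 0.31 + 0.69) = 1
((~c | a) -> ((c | ~b) -> ~(d & c))): min(1, 1 − 0.69 + 1) = 1
(((~c | a) -> ((c | ~b) -> ~(d & c))) | c) = max(1, 0.31) = 1
(c | c) = max(0.31, 0.31) = 0.31
~c: Łukasiewicz ¬ gives 1 − 0.31 = 0.69
(~c -> c): min(1, 1 − 0.69 + 0.31) = 0.62
((c | c) & (~c -> c)) = min(0.31, 0.62) = 0.31
((((~c | a) -> ((c | ~b) -> ~(d & c))) | c) -> ((c | c) & (~c -> c))): min(1, 1 − 1 + 0.31) = 0.31
~b: Łukasiewicz ¬ gives 1 − 0.9 = 0.1
(b & ~b) = min(0.9, 0.1) = 0.1
(b & d) = min(0.9, 0.86) = 0.86
~(b & d): Łukasiewicz ¬ gives 1 − 0.86 = 0.14
(d & ~(b & d)) = min(0.86, 0.14) = 0.14
((b & ~b) | (d & ~(b & d))) = max(0.1, 0.14) = 0.14
(((((~c | a) -> ((c | ~b) -> ~(d & c))) | c) -> ((c | c) & (~c -> c))) -> ((b & ~b) | (d & ~(b & d)))): min(1, 1 − 0.31 + 0.14) = 0.83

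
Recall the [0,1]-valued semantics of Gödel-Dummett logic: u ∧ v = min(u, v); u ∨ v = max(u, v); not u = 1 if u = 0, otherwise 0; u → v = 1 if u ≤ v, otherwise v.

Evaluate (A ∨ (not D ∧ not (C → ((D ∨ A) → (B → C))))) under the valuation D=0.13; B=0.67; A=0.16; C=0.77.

0.16

not D: Gödel ¬ of 0.13 = 0 (operand ≠ 0)
(D ∨ A) = max(0.13, 0.16) = 0.16
(B → C): 0.67 ≤ 0.77, so result = 1
((D ∨ A) → (B → C)): 0.16 ≤ 1, so result = 1
(C → ((D ∨ A) → (B → C))): 0.77 ≤ 1, so result = 1
not (C → ((D ∨ A) → (B → C))): Gödel ¬ of 1 = 0 (operand ≠ 0)
(not D ∧ not (C → ((D ∨ A) → (B → C)))) = min(0, 0) = 0
(A ∨ (not D ∧ not (C → ((D ∨ A) → (B → C))))) = max(0.16, 0) = 0.16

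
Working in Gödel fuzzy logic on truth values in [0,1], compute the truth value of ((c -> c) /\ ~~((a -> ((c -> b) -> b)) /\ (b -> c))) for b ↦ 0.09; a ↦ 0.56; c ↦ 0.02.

1.00

(c -> c): 0.02 ≤ 0.02, so result = 1
(c -> b): 0.02 ≤ 0.09, so result = 1
((c -> b) -> b): 1 > 0.09, so result = 0.09
(a -> ((c -> b) -> b)): 0.56 > 0.09, so result = 0.09
(b -> c): 0.09 > 0.02, so result = 0.02
((a -> ((c -> b) -> b)) /\ (b -> c)) = min(0.09, 0.02) = 0.02
~((a -> ((c -> b) -> b)) /\ (b -> c)): Gödel ¬ of 0.02 = 0 (operand ≠ 0)
~~((a -> ((c -> b) -> b)) /\ (b -> c)): Gödel ¬ of 0 = 1 (operand is 0)
((c -> c) /\ ~~((a -> ((c -> b) -> b)) /\ (b -> c))) = min(1, 1) = 1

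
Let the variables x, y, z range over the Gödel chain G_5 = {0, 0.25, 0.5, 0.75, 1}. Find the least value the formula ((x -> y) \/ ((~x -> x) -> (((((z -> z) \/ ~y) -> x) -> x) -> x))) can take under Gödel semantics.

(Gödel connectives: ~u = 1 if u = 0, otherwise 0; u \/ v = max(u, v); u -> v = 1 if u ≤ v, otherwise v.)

The minimum is attained at x = 0.25, y = 0, z = 0:
  (x -> y): 0.25 > 0, so result = 0
  ~x: Gödel ¬ of 0.25 = 0 (operand ≠ 0)
  (~x -> x): 0 ≤ 0.25, so result = 1
  (z -> z): 0 ≤ 0, so result = 1
  ~y: Gödel ¬ of 0 = 1 (operand is 0)
  ((z -> z) \/ ~y) = max(1, 1) = 1
  (((z -> z) \/ ~y) -> x): 1 > 0.25, so result = 0.25
  ((((z -> z) \/ ~y) -> x) -> x): 0.25 ≤ 0.25, so result = 1
  (((((z -> z) \/ ~y) -> x) -> x) -> x): 1 > 0.25, so result = 0.25
  ((~x -> x) -> (((((z -> z) \/ ~y) -> x) -> x) -> x)): 1 > 0.25, so result = 0.25
  ((x -> y) \/ ((~x -> x) -> (((((z -> z) \/ ~y) -> x) -> x) -> x))) = max(0, 0.25) = 0.25
Checking all 125 assignments confirms none give a value below 0.25.

0.25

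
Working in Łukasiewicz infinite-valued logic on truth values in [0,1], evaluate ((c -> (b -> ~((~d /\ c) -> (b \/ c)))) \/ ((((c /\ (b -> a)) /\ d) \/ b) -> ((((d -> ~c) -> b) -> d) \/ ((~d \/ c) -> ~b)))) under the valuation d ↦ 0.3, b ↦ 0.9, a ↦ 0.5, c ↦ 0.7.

0.50

~d: Łukasiewicz ¬ gives 1 − 0.3 = 0.7
(~d /\ c) = min(0.7, 0.7) = 0.7
(b \/ c) = max(0.9, 0.7) = 0.9
((~d /\ c) -> (b \/ c)): min(1, 1 − 0.7 + 0.9) = 1
~((~d /\ c) -> (b \/ c)): Łukasiewicz ¬ gives 1 − 1 = 0
(b -> ~((~d /\ c) -> (b \/ c))): min(1, 1 − 0.9 + 0) = 0.1
(c -> (b -> ~((~d /\ c) -> (b \/ c)))): min(1, 1 − 0.7 + 0.1) = 0.4
(b -> a): min(1, 1 − 0.9 + 0.5) = 0.6
(c /\ (b -> a)) = min(0.7, 0.6) = 0.6
((c /\ (b -> a)) /\ d) = min(0.6, 0.3) = 0.3
(((c /\ (b -> a)) /\ d) \/ b) = max(0.3, 0.9) = 0.9
~c: Łukasiewicz ¬ gives 1 − 0.7 = 0.3
(d -> ~c): min(1, 1 − 0.3 + 0.3) = 1
((d -> ~c) -> b): min(1, 1 − 1 + 0.9) = 0.9
(((d -> ~c) -> b) -> d): min(1, 1 − 0.9 + 0.3) = 0.4
~d: Łukasiewicz ¬ gives 1 − 0.3 = 0.7
(~d \/ c) = max(0.7, 0.7) = 0.7
~b: Łukasiewicz ¬ gives 1 − 0.9 = 0.1
((~d \/ c) -> ~b): min(1, 1 − 0.7 + 0.1) = 0.4
((((d -> ~c) -> b) -> d) \/ ((~d \/ c) -> ~b)) = max(0.4, 0.4) = 0.4
((((c /\ (b -> a)) /\ d) \/ b) -> ((((d -> ~c) -> b) -> d) \/ ((~d \/ c) -> ~b))): min(1, 1 − 0.9 + 0.4) = 0.5
((c -> (b -> ~((~d /\ c) -> (b \/ c)))) \/ ((((c /\ (b -> a)) /\ d) \/ b) -> ((((d -> ~c) -> b) -> d) \/ ((~d \/ c) -> ~b)))) = max(0.4, 0.5) = 0.5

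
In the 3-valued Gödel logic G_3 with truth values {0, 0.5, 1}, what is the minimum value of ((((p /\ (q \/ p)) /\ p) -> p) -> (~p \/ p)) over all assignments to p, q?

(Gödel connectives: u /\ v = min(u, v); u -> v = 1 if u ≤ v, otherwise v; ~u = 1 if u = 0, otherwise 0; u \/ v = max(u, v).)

0.50

The minimum is attained at p = 0.5, q = 0:
  (q \/ p) = max(0, 0.5) = 0.5
  (p /\ (q \/ p)) = min(0.5, 0.5) = 0.5
  ((p /\ (q \/ p)) /\ p) = min(0.5, 0.5) = 0.5
  (((p /\ (q \/ p)) /\ p) -> p): 0.5 ≤ 0.5, so result = 1
  ~p: Gödel ¬ of 0.5 = 0 (operand ≠ 0)
  (~p \/ p) = max(0, 0.5) = 0.5
  ((((p /\ (q \/ p)) /\ p) -> p) -> (~p \/ p)): 1 > 0.5, so result = 0.5
Checking all 9 assignments confirms none give a value below 0.50.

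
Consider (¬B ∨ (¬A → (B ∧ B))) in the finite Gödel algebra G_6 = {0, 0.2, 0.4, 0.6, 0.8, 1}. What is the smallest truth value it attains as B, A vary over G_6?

0.20

The minimum is attained at B = 0.2, A = 0:
  ¬B: Gödel ¬ of 0.2 = 0 (operand ≠ 0)
  ¬A: Gödel ¬ of 0 = 1 (operand is 0)
  (B ∧ B) = min(0.2, 0.2) = 0.2
  (¬A → (B ∧ B)): 1 > 0.2, so result = 0.2
  (¬B ∨ (¬A → (B ∧ B))) = max(0, 0.2) = 0.2
Checking all 36 assignments confirms none give a value below 0.20.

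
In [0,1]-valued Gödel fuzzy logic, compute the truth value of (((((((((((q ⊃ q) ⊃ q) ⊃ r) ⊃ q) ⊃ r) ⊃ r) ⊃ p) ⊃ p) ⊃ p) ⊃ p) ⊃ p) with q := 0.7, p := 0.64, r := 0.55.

0.64

(q ⊃ q): 0.7 ≤ 0.7, so result = 1
((q ⊃ q) ⊃ q): 1 > 0.7, so result = 0.7
(((q ⊃ q) ⊃ q) ⊃ r): 0.7 > 0.55, so result = 0.55
((((q ⊃ q) ⊃ q) ⊃ r) ⊃ q): 0.55 ≤ 0.7, so result = 1
(((((q ⊃ q) ⊃ q) ⊃ r) ⊃ q) ⊃ r): 1 > 0.55, so result = 0.55
((((((q ⊃ q) ⊃ q) ⊃ r) ⊃ q) ⊃ r) ⊃ r): 0.55 ≤ 0.55, so result = 1
(((((((q ⊃ q) ⊃ q) ⊃ r) ⊃ q) ⊃ r) ⊃ r) ⊃ p): 1 > 0.64, so result = 0.64
((((((((q ⊃ q) ⊃ q) ⊃ r) ⊃ q) ⊃ r) ⊃ r) ⊃ p) ⊃ p): 0.64 ≤ 0.64, so result = 1
(((((((((q ⊃ q) ⊃ q) ⊃ r) ⊃ q) ⊃ r) ⊃ r) ⊃ p) ⊃ p) ⊃ p): 1 > 0.64, so result = 0.64
((((((((((q ⊃ q) ⊃ q) ⊃ r) ⊃ q) ⊃ r) ⊃ r) ⊃ p) ⊃ p) ⊃ p) ⊃ p): 0.64 ≤ 0.64, so result = 1
(((((((((((q ⊃ q) ⊃ q) ⊃ r) ⊃ q) ⊃ r) ⊃ r) ⊃ p) ⊃ p) ⊃ p) ⊃ p) ⊃ p): 1 > 0.64, so result = 0.64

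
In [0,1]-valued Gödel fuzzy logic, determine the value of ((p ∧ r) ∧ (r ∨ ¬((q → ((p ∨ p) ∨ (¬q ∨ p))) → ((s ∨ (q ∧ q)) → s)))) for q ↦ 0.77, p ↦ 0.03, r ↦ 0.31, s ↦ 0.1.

(p ∧ r) = min(0.03, 0.31) = 0.03
(p ∨ p) = max(0.03, 0.03) = 0.03
¬q: Gödel ¬ of 0.77 = 0 (operand ≠ 0)
(¬q ∨ p) = max(0, 0.03) = 0.03
((p ∨ p) ∨ (¬q ∨ p)) = max(0.03, 0.03) = 0.03
(q → ((p ∨ p) ∨ (¬q ∨ p))): 0.77 > 0.03, so result = 0.03
(q ∧ q) = min(0.77, 0.77) = 0.77
(s ∨ (q ∧ q)) = max(0.1, 0.77) = 0.77
((s ∨ (q ∧ q)) → s): 0.77 > 0.1, so result = 0.1
((q → ((p ∨ p) ∨ (¬q ∨ p))) → ((s ∨ (q ∧ q)) → s)): 0.03 ≤ 0.1, so result = 1
¬((q → ((p ∨ p) ∨ (¬q ∨ p))) → ((s ∨ (q ∧ q)) → s)): Gödel ¬ of 1 = 0 (operand ≠ 0)
(r ∨ ¬((q → ((p ∨ p) ∨ (¬q ∨ p))) → ((s ∨ (q ∧ q)) → s))) = max(0.31, 0) = 0.31
((p ∧ r) ∧ (r ∨ ¬((q → ((p ∨ p) ∨ (¬q ∨ p))) → ((s ∨ (q ∧ q)) → s)))) = min(0.03, 0.31) = 0.03

0.03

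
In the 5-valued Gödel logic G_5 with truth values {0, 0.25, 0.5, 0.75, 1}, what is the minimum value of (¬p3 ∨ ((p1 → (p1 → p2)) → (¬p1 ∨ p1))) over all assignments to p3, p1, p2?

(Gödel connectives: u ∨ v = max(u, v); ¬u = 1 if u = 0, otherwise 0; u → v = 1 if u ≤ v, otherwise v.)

0.25

The minimum is attained at p3 = 0.25, p1 = 0.25, p2 = 0.25:
  ¬p3: Gödel ¬ of 0.25 = 0 (operand ≠ 0)
  (p1 → p2): 0.25 ≤ 0.25, so result = 1
  (p1 → (p1 → p2)): 0.25 ≤ 1, so result = 1
  ¬p1: Gödel ¬ of 0.25 = 0 (operand ≠ 0)
  (¬p1 ∨ p1) = max(0, 0.25) = 0.25
  ((p1 → (p1 → p2)) → (¬p1 ∨ p1)): 1 > 0.25, so result = 0.25
  (¬p3 ∨ ((p1 → (p1 → p2)) → (¬p1 ∨ p1))) = max(0, 0.25) = 0.25
Checking all 125 assignments confirms none give a value below 0.25.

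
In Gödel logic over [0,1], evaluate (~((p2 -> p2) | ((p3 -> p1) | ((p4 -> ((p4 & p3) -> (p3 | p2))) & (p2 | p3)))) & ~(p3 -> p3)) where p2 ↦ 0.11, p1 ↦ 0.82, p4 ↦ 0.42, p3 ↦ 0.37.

(p2 -> p2): 0.11 ≤ 0.11, so result = 1
(p3 -> p1): 0.37 ≤ 0.82, so result = 1
(p4 & p3) = min(0.42, 0.37) = 0.37
(p3 | p2) = max(0.37, 0.11) = 0.37
((p4 & p3) -> (p3 | p2)): 0.37 ≤ 0.37, so result = 1
(p4 -> ((p4 & p3) -> (p3 | p2))): 0.42 ≤ 1, so result = 1
(p2 | p3) = max(0.11, 0.37) = 0.37
((p4 -> ((p4 & p3) -> (p3 | p2))) & (p2 | p3)) = min(1, 0.37) = 0.37
((p3 -> p1) | ((p4 -> ((p4 & p3) -> (p3 | p2))) & (p2 | p3))) = max(1, 0.37) = 1
((p2 -> p2) | ((p3 -> p1) | ((p4 -> ((p4 & p3) -> (p3 | p2))) & (p2 | p3)))) = max(1, 1) = 1
~((p2 -> p2) | ((p3 -> p1) | ((p4 -> ((p4 & p3) -> (p3 | p2))) & (p2 | p3)))): Gödel ¬ of 1 = 0 (operand ≠ 0)
(p3 -> p3): 0.37 ≤ 0.37, so result = 1
~(p3 -> p3): Gödel ¬ of 1 = 0 (operand ≠ 0)
(~((p2 -> p2) | ((p3 -> p1) | ((p4 -> ((p4 & p3) -> (p3 | p2))) & (p2 | p3)))) & ~(p3 -> p3)) = min(0, 0) = 0

0.00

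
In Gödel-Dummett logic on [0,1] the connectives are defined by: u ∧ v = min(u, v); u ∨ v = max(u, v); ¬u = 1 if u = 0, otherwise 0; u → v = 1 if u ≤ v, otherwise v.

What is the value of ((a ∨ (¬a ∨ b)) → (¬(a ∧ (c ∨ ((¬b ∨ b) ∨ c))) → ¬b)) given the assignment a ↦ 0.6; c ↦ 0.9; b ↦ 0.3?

1.00

¬a: Gödel ¬ of 0.6 = 0 (operand ≠ 0)
(¬a ∨ b) = max(0, 0.3) = 0.3
(a ∨ (¬a ∨ b)) = max(0.6, 0.3) = 0.6
¬b: Gödel ¬ of 0.3 = 0 (operand ≠ 0)
(¬b ∨ b) = max(0, 0.3) = 0.3
((¬b ∨ b) ∨ c) = max(0.3, 0.9) = 0.9
(c ∨ ((¬b ∨ b) ∨ c)) = max(0.9, 0.9) = 0.9
(a ∧ (c ∨ ((¬b ∨ b) ∨ c))) = min(0.6, 0.9) = 0.6
¬(a ∧ (c ∨ ((¬b ∨ b) ∨ c))): Gödel ¬ of 0.6 = 0 (operand ≠ 0)
¬b: Gödel ¬ of 0.3 = 0 (operand ≠ 0)
(¬(a ∧ (c ∨ ((¬b ∨ b) ∨ c))) → ¬b): 0 ≤ 0, so result = 1
((a ∨ (¬a ∨ b)) → (¬(a ∧ (c ∨ ((¬b ∨ b) ∨ c))) → ¬b)): 0.6 ≤ 1, so result = 1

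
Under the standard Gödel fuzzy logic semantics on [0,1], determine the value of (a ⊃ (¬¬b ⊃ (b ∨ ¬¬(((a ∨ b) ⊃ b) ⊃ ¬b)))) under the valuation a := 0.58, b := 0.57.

¬b: Gödel ¬ of 0.57 = 0 (operand ≠ 0)
¬¬b: Gödel ¬ of 0 = 1 (operand is 0)
(a ∨ b) = max(0.58, 0.57) = 0.58
((a ∨ b) ⊃ b): 0.58 > 0.57, so result = 0.57
¬b: Gödel ¬ of 0.57 = 0 (operand ≠ 0)
(((a ∨ b) ⊃ b) ⊃ ¬b): 0.57 > 0, so result = 0
¬(((a ∨ b) ⊃ b) ⊃ ¬b): Gödel ¬ of 0 = 1 (operand is 0)
¬¬(((a ∨ b) ⊃ b) ⊃ ¬b): Gödel ¬ of 1 = 0 (operand ≠ 0)
(b ∨ ¬¬(((a ∨ b) ⊃ b) ⊃ ¬b)) = max(0.57, 0) = 0.57
(¬¬b ⊃ (b ∨ ¬¬(((a ∨ b) ⊃ b) ⊃ ¬b))): 1 > 0.57, so result = 0.57
(a ⊃ (¬¬b ⊃ (b ∨ ¬¬(((a ∨ b) ⊃ b) ⊃ ¬b)))): 0.58 > 0.57, so result = 0.57

0.57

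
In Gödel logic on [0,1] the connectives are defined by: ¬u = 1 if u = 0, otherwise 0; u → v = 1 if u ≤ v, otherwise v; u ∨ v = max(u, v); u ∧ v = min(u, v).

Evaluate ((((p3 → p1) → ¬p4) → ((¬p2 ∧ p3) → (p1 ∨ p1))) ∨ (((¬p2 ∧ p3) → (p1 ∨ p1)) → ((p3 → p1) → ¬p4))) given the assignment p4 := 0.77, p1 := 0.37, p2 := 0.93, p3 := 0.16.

1.00

(p3 → p1): 0.16 ≤ 0.37, so result = 1
¬p4: Gödel ¬ of 0.77 = 0 (operand ≠ 0)
((p3 → p1) → ¬p4): 1 > 0, so result = 0
¬p2: Gödel ¬ of 0.93 = 0 (operand ≠ 0)
(¬p2 ∧ p3) = min(0, 0.16) = 0
(p1 ∨ p1) = max(0.37, 0.37) = 0.37
((¬p2 ∧ p3) → (p1 ∨ p1)): 0 ≤ 0.37, so result = 1
(((p3 → p1) → ¬p4) → ((¬p2 ∧ p3) → (p1 ∨ p1))): 0 ≤ 1, so result = 1
¬p2: Gödel ¬ of 0.93 = 0 (operand ≠ 0)
(¬p2 ∧ p3) = min(0, 0.16) = 0
(p1 ∨ p1) = max(0.37, 0.37) = 0.37
((¬p2 ∧ p3) → (p1 ∨ p1)): 0 ≤ 0.37, so result = 1
(p3 → p1): 0.16 ≤ 0.37, so result = 1
¬p4: Gödel ¬ of 0.77 = 0 (operand ≠ 0)
((p3 → p1) → ¬p4): 1 > 0, so result = 0
(((¬p2 ∧ p3) → (p1 ∨ p1)) → ((p3 → p1) → ¬p4)): 1 > 0, so result = 0
((((p3 → p1) → ¬p4) → ((¬p2 ∧ p3) → (p1 ∨ p1))) ∨ (((¬p2 ∧ p3) → (p1 ∨ p1)) → ((p3 → p1) → ¬p4))) = max(1, 0) = 1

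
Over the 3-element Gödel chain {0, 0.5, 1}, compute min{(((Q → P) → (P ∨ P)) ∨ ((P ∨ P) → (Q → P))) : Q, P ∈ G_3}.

1.00

Every assignment gives 1. For instance at Q = 0, P = 0:
  (Q → P): 0 ≤ 0, so result = 1
  (P ∨ P) = max(0, 0) = 0
  ((Q → P) → (P ∨ P)): 1 > 0, so result = 0
  (P ∨ P) = max(0, 0) = 0
  (Q → P): 0 ≤ 0, so result = 1
  ((P ∨ P) → (Q → P)): 0 ≤ 1, so result = 1
  (((Q → P) → (P ∨ P)) ∨ ((P ∨ P) → (Q → P))) = max(0, 1) = 1
All 9 assignments give value 1 — the formula is a G_3-tautology.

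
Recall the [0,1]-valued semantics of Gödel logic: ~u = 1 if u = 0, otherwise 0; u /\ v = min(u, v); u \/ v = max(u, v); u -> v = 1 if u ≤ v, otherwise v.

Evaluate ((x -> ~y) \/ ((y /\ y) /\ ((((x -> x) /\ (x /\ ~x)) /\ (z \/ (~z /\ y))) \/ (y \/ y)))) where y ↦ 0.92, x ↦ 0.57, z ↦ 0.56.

~y: Gödel ¬ of 0.92 = 0 (operand ≠ 0)
(x -> ~y): 0.57 > 0, so result = 0
(y /\ y) = min(0.92, 0.92) = 0.92
(x -> x): 0.57 ≤ 0.57, so result = 1
~x: Gödel ¬ of 0.57 = 0 (operand ≠ 0)
(x /\ ~x) = min(0.57, 0) = 0
((x -> x) /\ (x /\ ~x)) = min(1, 0) = 0
~z: Gödel ¬ of 0.56 = 0 (operand ≠ 0)
(~z /\ y) = min(0, 0.92) = 0
(z \/ (~z /\ y)) = max(0.56, 0) = 0.56
(((x -> x) /\ (x /\ ~x)) /\ (z \/ (~z /\ y))) = min(0, 0.56) = 0
(y \/ y) = max(0.92, 0.92) = 0.92
((((x -> x) /\ (x /\ ~x)) /\ (z \/ (~z /\ y))) \/ (y \/ y)) = max(0, 0.92) = 0.92
((y /\ y) /\ ((((x -> x) /\ (x /\ ~x)) /\ (z \/ (~z /\ y))) \/ (y \/ y))) = min(0.92, 0.92) = 0.92
((x -> ~y) \/ ((y /\ y) /\ ((((x -> x) /\ (x /\ ~x)) /\ (z \/ (~z /\ y))) \/ (y \/ y)))) = max(0, 0.92) = 0.92

0.92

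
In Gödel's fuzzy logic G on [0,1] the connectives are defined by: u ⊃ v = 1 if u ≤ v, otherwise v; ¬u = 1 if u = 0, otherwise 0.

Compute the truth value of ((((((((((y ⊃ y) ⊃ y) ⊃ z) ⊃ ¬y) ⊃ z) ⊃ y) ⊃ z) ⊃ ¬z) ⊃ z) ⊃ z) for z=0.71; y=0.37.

0.71

(y ⊃ y): 0.37 ≤ 0.37, so result = 1
((y ⊃ y) ⊃ y): 1 > 0.37, so result = 0.37
(((y ⊃ y) ⊃ y) ⊃ z): 0.37 ≤ 0.71, so result = 1
¬y: Gödel ¬ of 0.37 = 0 (operand ≠ 0)
((((y ⊃ y) ⊃ y) ⊃ z) ⊃ ¬y): 1 > 0, so result = 0
(((((y ⊃ y) ⊃ y) ⊃ z) ⊃ ¬y) ⊃ z): 0 ≤ 0.71, so result = 1
((((((y ⊃ y) ⊃ y) ⊃ z) ⊃ ¬y) ⊃ z) ⊃ y): 1 > 0.37, so result = 0.37
(((((((y ⊃ y) ⊃ y) ⊃ z) ⊃ ¬y) ⊃ z) ⊃ y) ⊃ z): 0.37 ≤ 0.71, so result = 1
¬z: Gödel ¬ of 0.71 = 0 (operand ≠ 0)
((((((((y ⊃ y) ⊃ y) ⊃ z) ⊃ ¬y) ⊃ z) ⊃ y) ⊃ z) ⊃ ¬z): 1 > 0, so result = 0
(((((((((y ⊃ y) ⊃ y) ⊃ z) ⊃ ¬y) ⊃ z) ⊃ y) ⊃ z) ⊃ ¬z) ⊃ z): 0 ≤ 0.71, so result = 1
((((((((((y ⊃ y) ⊃ y) ⊃ z) ⊃ ¬y) ⊃ z) ⊃ y) ⊃ z) ⊃ ¬z) ⊃ z) ⊃ z): 1 > 0.71, so result = 0.71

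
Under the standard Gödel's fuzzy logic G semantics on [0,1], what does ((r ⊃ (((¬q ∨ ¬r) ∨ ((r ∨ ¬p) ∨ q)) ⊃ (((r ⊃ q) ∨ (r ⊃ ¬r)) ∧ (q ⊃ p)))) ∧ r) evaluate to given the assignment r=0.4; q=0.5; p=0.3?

¬q: Gödel ¬ of 0.5 = 0 (operand ≠ 0)
¬r: Gödel ¬ of 0.4 = 0 (operand ≠ 0)
(¬q ∨ ¬r) = max(0, 0) = 0
¬p: Gödel ¬ of 0.3 = 0 (operand ≠ 0)
(r ∨ ¬p) = max(0.4, 0) = 0.4
((r ∨ ¬p) ∨ q) = max(0.4, 0.5) = 0.5
((¬q ∨ ¬r) ∨ ((r ∨ ¬p) ∨ q)) = max(0, 0.5) = 0.5
(r ⊃ q): 0.4 ≤ 0.5, so result = 1
¬r: Gödel ¬ of 0.4 = 0 (operand ≠ 0)
(r ⊃ ¬r): 0.4 > 0, so result = 0
((r ⊃ q) ∨ (r ⊃ ¬r)) = max(1, 0) = 1
(q ⊃ p): 0.5 > 0.3, so result = 0.3
(((r ⊃ q) ∨ (r ⊃ ¬r)) ∧ (q ⊃ p)) = min(1, 0.3) = 0.3
(((¬q ∨ ¬r) ∨ ((r ∨ ¬p) ∨ q)) ⊃ (((r ⊃ q) ∨ (r ⊃ ¬r)) ∧ (q ⊃ p))): 0.5 > 0.3, so result = 0.3
(r ⊃ (((¬q ∨ ¬r) ∨ ((r ∨ ¬p) ∨ q)) ⊃ (((r ⊃ q) ∨ (r ⊃ ¬r)) ∧ (q ⊃ p)))): 0.4 > 0.3, so result = 0.3
((r ⊃ (((¬q ∨ ¬r) ∨ ((r ∨ ¬p) ∨ q)) ⊃ (((r ⊃ q) ∨ (r ⊃ ¬r)) ∧ (q ⊃ p)))) ∧ r) = min(0.3, 0.4) = 0.3

0.30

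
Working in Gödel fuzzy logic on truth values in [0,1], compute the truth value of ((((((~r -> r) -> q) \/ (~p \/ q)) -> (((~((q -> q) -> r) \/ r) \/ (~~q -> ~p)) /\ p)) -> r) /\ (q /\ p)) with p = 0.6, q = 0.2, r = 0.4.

0.20

~r: Gödel ¬ of 0.4 = 0 (operand ≠ 0)
(~r -> r): 0 ≤ 0.4, so result = 1
((~r -> r) -> q): 1 > 0.2, so result = 0.2
~p: Gödel ¬ of 0.6 = 0 (operand ≠ 0)
(~p \/ q) = max(0, 0.2) = 0.2
(((~r -> r) -> q) \/ (~p \/ q)) = max(0.2, 0.2) = 0.2
(q -> q): 0.2 ≤ 0.2, so result = 1
((q -> q) -> r): 1 > 0.4, so result = 0.4
~((q -> q) -> r): Gödel ¬ of 0.4 = 0 (operand ≠ 0)
(~((q -> q) -> r) \/ r) = max(0, 0.4) = 0.4
~q: Gödel ¬ of 0.2 = 0 (operand ≠ 0)
~~q: Gödel ¬ of 0 = 1 (operand is 0)
~p: Gödel ¬ of 0.6 = 0 (operand ≠ 0)
(~~q -> ~p): 1 > 0, so result = 0
((~((q -> q) -> r) \/ r) \/ (~~q -> ~p)) = max(0.4, 0) = 0.4
(((~((q -> q) -> r) \/ r) \/ (~~q -> ~p)) /\ p) = min(0.4, 0.6) = 0.4
((((~r -> r) -> q) \/ (~p \/ q)) -> (((~((q -> q) -> r) \/ r) \/ (~~q -> ~p)) /\ p)): 0.2 ≤ 0.4, so result = 1
(((((~r -> r) -> q) \/ (~p \/ q)) -> (((~((q -> q) -> r) \/ r) \/ (~~q -> ~p)) /\ p)) -> r): 1 > 0.4, so result = 0.4
(q /\ p) = min(0.2, 0.6) = 0.2
((((((~r -> r) -> q) \/ (~p \/ q)) -> (((~((q -> q) -> r) \/ r) \/ (~~q -> ~p)) /\ p)) -> r) /\ (q /\ p)) = min(0.4, 0.2) = 0.2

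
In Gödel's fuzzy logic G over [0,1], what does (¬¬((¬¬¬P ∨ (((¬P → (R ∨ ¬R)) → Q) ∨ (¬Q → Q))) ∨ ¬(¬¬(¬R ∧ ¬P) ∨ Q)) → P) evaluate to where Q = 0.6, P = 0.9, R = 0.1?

0.90

¬P: Gödel ¬ of 0.9 = 0 (operand ≠ 0)
¬¬P: Gödel ¬ of 0 = 1 (operand is 0)
¬¬¬P: Gödel ¬ of 1 = 0 (operand ≠ 0)
¬P: Gödel ¬ of 0.9 = 0 (operand ≠ 0)
¬R: Gödel ¬ of 0.1 = 0 (operand ≠ 0)
(R ∨ ¬R) = max(0.1, 0) = 0.1
(¬P → (R ∨ ¬R)): 0 ≤ 0.1, so result = 1
((¬P → (R ∨ ¬R)) → Q): 1 > 0.6, so result = 0.6
¬Q: Gödel ¬ of 0.6 = 0 (operand ≠ 0)
(¬Q → Q): 0 ≤ 0.6, so result = 1
(((¬P → (R ∨ ¬R)) → Q) ∨ (¬Q → Q)) = max(0.6, 1) = 1
(¬¬¬P ∨ (((¬P → (R ∨ ¬R)) → Q) ∨ (¬Q → Q))) = max(0, 1) = 1
¬R: Gödel ¬ of 0.1 = 0 (operand ≠ 0)
¬P: Gödel ¬ of 0.9 = 0 (operand ≠ 0)
(¬R ∧ ¬P) = min(0, 0) = 0
¬(¬R ∧ ¬P): Gödel ¬ of 0 = 1 (operand is 0)
¬¬(¬R ∧ ¬P): Gödel ¬ of 1 = 0 (operand ≠ 0)
(¬¬(¬R ∧ ¬P) ∨ Q) = max(0, 0.6) = 0.6
¬(¬¬(¬R ∧ ¬P) ∨ Q): Gödel ¬ of 0.6 = 0 (operand ≠ 0)
((¬¬¬P ∨ (((¬P → (R ∨ ¬R)) → Q) ∨ (¬Q → Q))) ∨ ¬(¬¬(¬R ∧ ¬P) ∨ Q)) = max(1, 0) = 1
¬((¬¬¬P ∨ (((¬P → (R ∨ ¬R)) → Q) ∨ (¬Q → Q))) ∨ ¬(¬¬(¬R ∧ ¬P) ∨ Q)): Gödel ¬ of 1 = 0 (operand ≠ 0)
¬¬((¬¬¬P ∨ (((¬P → (R ∨ ¬R)) → Q) ∨ (¬Q → Q))) ∨ ¬(¬¬(¬R ∧ ¬P) ∨ Q)): Gödel ¬ of 0 = 1 (operand is 0)
(¬¬((¬¬¬P ∨ (((¬P → (R ∨ ¬R)) → Q) ∨ (¬Q → Q))) ∨ ¬(¬¬(¬R ∧ ¬P) ∨ Q)) → P): 1 > 0.9, so result = 0.9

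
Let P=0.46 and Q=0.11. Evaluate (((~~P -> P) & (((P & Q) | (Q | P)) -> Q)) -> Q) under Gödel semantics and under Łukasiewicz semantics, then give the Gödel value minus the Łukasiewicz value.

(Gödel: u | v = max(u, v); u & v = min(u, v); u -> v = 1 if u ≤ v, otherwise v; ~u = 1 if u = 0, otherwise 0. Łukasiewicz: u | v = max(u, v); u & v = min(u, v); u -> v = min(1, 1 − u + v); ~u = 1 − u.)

0.54

Gödel evaluation:
  ~P: Gödel ¬ of 0.46 = 0 (operand ≠ 0)
  ~~P: Gödel ¬ of 0 = 1 (operand is 0)
  (~~P -> P): 1 > 0.46, so result = 0.46
  (P & Q) = min(0.46, 0.11) = 0.11
  (Q | P) = max(0.11, 0.46) = 0.46
  ((P & Q) | (Q | P)) = max(0.11, 0.46) = 0.46
  (((P & Q) | (Q | P)) -> Q): 0.46 > 0.11, so result = 0.11
  ((~~P -> P) & (((P & Q) | (Q | P)) -> Q)) = min(0.46, 0.11) = 0.11
  (((~~P -> P) & (((P & Q) | (Q | P)) -> Q)) -> Q): 0.11 ≤ 0.11, so result = 1
  Gödel value = 1
Łukasiewicz evaluation:
  ~P: Łukasiewicz ¬ gives 1 − 0.46 = 0.54
  ~~P: Łukasiewicz ¬ gives 1 − 0.54 = 0.46
  (~~P -> P): min(1, 1 − 0.46 + 0.46) = 1
  (P & Q) = min(0.46, 0.11) = 0.11
  (Q | P) = max(0.11, 0.46) = 0.46
  ((P & Q) | (Q | P)) = max(0.11, 0.46) = 0.46
  (((P & Q) | (Q | P)) -> Q): min(1, 1 − 0.46 + 0.11) = 0.65
  ((~~P -> P) & (((P & Q) | (Q | P)) -> Q)) = min(1, 0.65) = 0.65
  (((~~P -> P) & (((P & Q) | (Q | P)) -> Q)) -> Q): min(1, 1 − 0.65 + 0.11) = 0.46
  Łukasiewicz value = 0.46
Difference: 1 − 0.46 = 0.54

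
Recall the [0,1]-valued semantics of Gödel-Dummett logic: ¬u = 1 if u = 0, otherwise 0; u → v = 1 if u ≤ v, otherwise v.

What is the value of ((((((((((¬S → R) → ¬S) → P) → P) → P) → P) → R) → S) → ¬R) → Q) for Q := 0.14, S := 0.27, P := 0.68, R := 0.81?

1.00

¬S: Gödel ¬ of 0.27 = 0 (operand ≠ 0)
(¬S → R): 0 ≤ 0.81, so result = 1
¬S: Gödel ¬ of 0.27 = 0 (operand ≠ 0)
((¬S → R) → ¬S): 1 > 0, so result = 0
(((¬S → R) → ¬S) → P): 0 ≤ 0.68, so result = 1
((((¬S → R) → ¬S) → P) → P): 1 > 0.68, so result = 0.68
(((((¬S → R) → ¬S) → P) → P) → P): 0.68 ≤ 0.68, so result = 1
((((((¬S → R) → ¬S) → P) → P) → P) → P): 1 > 0.68, so result = 0.68
(((((((¬S → R) → ¬S) → P) → P) → P) → P) → R): 0.68 ≤ 0.81, so result = 1
((((((((¬S → R) → ¬S) → P) → P) → P) → P) → R) → S): 1 > 0.27, so result = 0.27
¬R: Gödel ¬ of 0.81 = 0 (operand ≠ 0)
(((((((((¬S → R) → ¬S) → P) → P) → P) → P) → R) → S) → ¬R): 0.27 > 0, so result = 0
((((((((((¬S → R) → ¬S) → P) → P) → P) → P) → R) → S) → ¬R) → Q): 0 ≤ 0.14, so result = 1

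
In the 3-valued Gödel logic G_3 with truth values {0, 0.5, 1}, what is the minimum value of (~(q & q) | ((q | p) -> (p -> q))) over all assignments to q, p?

0.50

The minimum is attained at q = 0.5, p = 1:
  (q & q) = min(0.5, 0.5) = 0.5
  ~(q & q): Gödel ¬ of 0.5 = 0 (operand ≠ 0)
  (q | p) = max(0.5, 1) = 1
  (p -> q): 1 > 0.5, so result = 0.5
  ((q | p) -> (p -> q)): 1 > 0.5, so result = 0.5
  (~(q & q) | ((q | p) -> (p -> q))) = max(0, 0.5) = 0.5
Checking all 9 assignments confirms none give a value below 0.50.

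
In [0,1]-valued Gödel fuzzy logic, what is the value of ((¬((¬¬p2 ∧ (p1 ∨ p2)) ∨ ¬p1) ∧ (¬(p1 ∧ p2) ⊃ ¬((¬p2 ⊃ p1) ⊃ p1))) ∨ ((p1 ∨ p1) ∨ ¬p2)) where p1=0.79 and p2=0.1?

¬p2: Gödel ¬ of 0.1 = 0 (operand ≠ 0)
¬¬p2: Gödel ¬ of 0 = 1 (operand is 0)
(p1 ∨ p2) = max(0.79, 0.1) = 0.79
(¬¬p2 ∧ (p1 ∨ p2)) = min(1, 0.79) = 0.79
¬p1: Gödel ¬ of 0.79 = 0 (operand ≠ 0)
((¬¬p2 ∧ (p1 ∨ p2)) ∨ ¬p1) = max(0.79, 0) = 0.79
¬((¬¬p2 ∧ (p1 ∨ p2)) ∨ ¬p1): Gödel ¬ of 0.79 = 0 (operand ≠ 0)
(p1 ∧ p2) = min(0.79, 0.1) = 0.1
¬(p1 ∧ p2): Gödel ¬ of 0.1 = 0 (operand ≠ 0)
¬p2: Gödel ¬ of 0.1 = 0 (operand ≠ 0)
(¬p2 ⊃ p1): 0 ≤ 0.79, so result = 1
((¬p2 ⊃ p1) ⊃ p1): 1 > 0.79, so result = 0.79
¬((¬p2 ⊃ p1) ⊃ p1): Gödel ¬ of 0.79 = 0 (operand ≠ 0)
(¬(p1 ∧ p2) ⊃ ¬((¬p2 ⊃ p1) ⊃ p1)): 0 ≤ 0, so result = 1
(¬((¬¬p2 ∧ (p1 ∨ p2)) ∨ ¬p1) ∧ (¬(p1 ∧ p2) ⊃ ¬((¬p2 ⊃ p1) ⊃ p1))) = min(0, 1) = 0
(p1 ∨ p1) = max(0.79, 0.79) = 0.79
¬p2: Gödel ¬ of 0.1 = 0 (operand ≠ 0)
((p1 ∨ p1) ∨ ¬p2) = max(0.79, 0) = 0.79
((¬((¬¬p2 ∧ (p1 ∨ p2)) ∨ ¬p1) ∧ (¬(p1 ∧ p2) ⊃ ¬((¬p2 ⊃ p1) ⊃ p1))) ∨ ((p1 ∨ p1) ∨ ¬p2)) = max(0, 0.79) = 0.79

0.79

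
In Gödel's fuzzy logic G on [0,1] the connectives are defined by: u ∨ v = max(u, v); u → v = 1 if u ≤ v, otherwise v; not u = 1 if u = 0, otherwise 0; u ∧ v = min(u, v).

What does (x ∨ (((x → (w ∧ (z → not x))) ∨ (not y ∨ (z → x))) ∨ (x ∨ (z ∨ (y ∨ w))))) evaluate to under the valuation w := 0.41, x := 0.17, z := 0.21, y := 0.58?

not x: Gödel ¬ of 0.17 = 0 (operand ≠ 0)
(z → not x): 0.21 > 0, so result = 0
(w ∧ (z → not x)) = min(0.41, 0) = 0
(x → (w ∧ (z → not x))): 0.17 > 0, so result = 0
not y: Gödel ¬ of 0.58 = 0 (operand ≠ 0)
(z → x): 0.21 > 0.17, so result = 0.17
(not y ∨ (z → x)) = max(0, 0.17) = 0.17
((x → (w ∧ (z → not x))) ∨ (not y ∨ (z → x))) = max(0, 0.17) = 0.17
(y ∨ w) = max(0.58, 0.41) = 0.58
(z ∨ (y ∨ w)) = max(0.21, 0.58) = 0.58
(x ∨ (z ∨ (y ∨ w))) = max(0.17, 0.58) = 0.58
(((x → (w ∧ (z → not x))) ∨ (not y ∨ (z → x))) ∨ (x ∨ (z ∨ (y ∨ w)))) = max(0.17, 0.58) = 0.58
(x ∨ (((x → (w ∧ (z → not x))) ∨ (not y ∨ (z → x))) ∨ (x ∨ (z ∨ (y ∨ w))))) = max(0.17, 0.58) = 0.58

0.58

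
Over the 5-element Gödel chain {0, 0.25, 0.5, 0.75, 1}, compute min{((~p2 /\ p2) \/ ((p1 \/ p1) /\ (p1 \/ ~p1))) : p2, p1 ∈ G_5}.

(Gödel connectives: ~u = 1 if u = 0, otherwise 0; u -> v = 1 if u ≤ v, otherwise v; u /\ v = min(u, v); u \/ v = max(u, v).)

0.00

The minimum is attained at p2 = 0, p1 = 0:
  ~p2: Gödel ¬ of 0 = 1 (operand is 0)
  (~p2 /\ p2) = min(1, 0) = 0
  (p1 \/ p1) = max(0, 0) = 0
  ~p1: Gödel ¬ of 0 = 1 (operand is 0)
  (p1 \/ ~p1) = max(0, 1) = 1
  ((p1 \/ p1) /\ (p1 \/ ~p1)) = min(0, 1) = 0
  ((~p2 /\ p2) \/ ((p1 \/ p1) /\ (p1 \/ ~p1))) = max(0, 0) = 0
Checking all 25 assignments confirms none give a value below 0.00.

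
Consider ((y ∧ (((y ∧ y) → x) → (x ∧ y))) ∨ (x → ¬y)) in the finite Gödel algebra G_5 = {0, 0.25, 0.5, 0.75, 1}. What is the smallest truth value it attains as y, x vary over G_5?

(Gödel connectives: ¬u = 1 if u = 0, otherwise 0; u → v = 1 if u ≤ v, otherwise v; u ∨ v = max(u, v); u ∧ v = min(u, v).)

0.25

The minimum is attained at y = 0.25, x = 0.25:
  (y ∧ y) = min(0.25, 0.25) = 0.25
  ((y ∧ y) → x): 0.25 ≤ 0.25, so result = 1
  (x ∧ y) = min(0.25, 0.25) = 0.25
  (((y ∧ y) → x) → (x ∧ y)): 1 > 0.25, so result = 0.25
  (y ∧ (((y ∧ y) → x) → (x ∧ y))) = min(0.25, 0.25) = 0.25
  ¬y: Gödel ¬ of 0.25 = 0 (operand ≠ 0)
  (x → ¬y): 0.25 > 0, so result = 0
  ((y ∧ (((y ∧ y) → x) → (x ∧ y))) ∨ (x → ¬y)) = max(0.25, 0) = 0.25
Checking all 25 assignments confirms none give a value below 0.25.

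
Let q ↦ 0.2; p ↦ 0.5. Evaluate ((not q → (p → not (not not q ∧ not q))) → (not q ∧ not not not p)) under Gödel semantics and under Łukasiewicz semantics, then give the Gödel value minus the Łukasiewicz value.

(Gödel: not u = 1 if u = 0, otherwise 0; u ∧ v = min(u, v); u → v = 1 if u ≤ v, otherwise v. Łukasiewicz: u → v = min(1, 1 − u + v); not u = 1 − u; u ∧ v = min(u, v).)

-0.50

Gödel evaluation:
  not q: Gödel ¬ of 0.2 = 0 (operand ≠ 0)
  not q: Gödel ¬ of 0.2 = 0 (operand ≠ 0)
  not not q: Gödel ¬ of 0 = 1 (operand is 0)
  not q: Gödel ¬ of 0.2 = 0 (operand ≠ 0)
  (not not q ∧ not q) = min(1, 0) = 0
  not (not not q ∧ not q): Gödel ¬ of 0 = 1 (operand is 0)
  (p → not (not not q ∧ not q)): 0.5 ≤ 1, so result = 1
  (not q → (p → not (not not q ∧ not q))): 0 ≤ 1, so result = 1
  not q: Gödel ¬ of 0.2 = 0 (operand ≠ 0)
  not p: Gödel ¬ of 0.5 = 0 (operand ≠ 0)
  not not p: Gödel ¬ of 0 = 1 (operand is 0)
  not not not p: Gödel ¬ of 1 = 0 (operand ≠ 0)
  (not q ∧ not not not p) = min(0, 0) = 0
  ((not q → (p → not (not not q ∧ not q))) → (not q ∧ not not not p)): 1 > 0, so result = 0
  Gödel value = 0
Łukasiewicz evaluation:
  not q: Łukasiewicz ¬ gives 1 − 0.2 = 0.8
  not q: Łukasiewicz ¬ gives 1 − 0.2 = 0.8
  not not q: Łukasiewicz ¬ gives 1 − 0.8 = 0.2
  not q: Łukasiewicz ¬ gives 1 − 0.2 = 0.8
  (not not q ∧ not q) = min(0.2, 0.8) = 0.2
  not (not not q ∧ not q): Łukasiewicz ¬ gives 1 − 0.2 = 0.8
  (p → not (not not q ∧ not q)): min(1, 1 − 0.5 + 0.8) = 1
  (not q → (p → not (not not q ∧ not q))): min(1, 1 − 0.8 + 1) = 1
  not q: Łukasiewicz ¬ gives 1 − 0.2 = 0.8
  not p: Łukasiewicz ¬ gives 1 − 0.5 = 0.5
  not not p: Łukasiewicz ¬ gives 1 − 0.5 = 0.5
  not not not p: Łukasiewicz ¬ gives 1 − 0.5 = 0.5
  (not q ∧ not not not p) = min(0.8, 0.5) = 0.5
  ((not q → (p → not (not not q ∧ not q))) → (not q ∧ not not not p)): min(1, 1 − 1 + 0.5) = 0.5
  Łukasiewicz value = 0.5
Difference: 0 − 0.5 = -0.50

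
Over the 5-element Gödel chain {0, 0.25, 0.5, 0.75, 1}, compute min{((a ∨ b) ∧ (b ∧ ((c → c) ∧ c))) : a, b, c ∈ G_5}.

0.00

The minimum is attained at a = 0, b = 0, c = 0:
  (a ∨ b) = max(0, 0) = 0
  (c → c): 0 ≤ 0, so result = 1
  ((c → c) ∧ c) = min(1, 0) = 0
  (b ∧ ((c → c) ∧ c)) = min(0, 0) = 0
  ((a ∨ b) ∧ (b ∧ ((c → c) ∧ c))) = min(0, 0) = 0
Checking all 125 assignments confirms none give a value below 0.00.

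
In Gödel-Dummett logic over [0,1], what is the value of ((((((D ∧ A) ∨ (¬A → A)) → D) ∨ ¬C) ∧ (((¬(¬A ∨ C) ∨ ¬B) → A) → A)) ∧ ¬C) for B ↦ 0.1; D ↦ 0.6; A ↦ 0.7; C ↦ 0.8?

(D ∧ A) = min(0.6, 0.7) = 0.6
¬A: Gödel ¬ of 0.7 = 0 (operand ≠ 0)
(¬A → A): 0 ≤ 0.7, so result = 1
((D ∧ A) ∨ (¬A → A)) = max(0.6, 1) = 1
(((D ∧ A) ∨ (¬A → A)) → D): 1 > 0.6, so result = 0.6
¬C: Gödel ¬ of 0.8 = 0 (operand ≠ 0)
((((D ∧ A) ∨ (¬A → A)) → D) ∨ ¬C) = max(0.6, 0) = 0.6
¬A: Gödel ¬ of 0.7 = 0 (operand ≠ 0)
(¬A ∨ C) = max(0, 0.8) = 0.8
¬(¬A ∨ C): Gödel ¬ of 0.8 = 0 (operand ≠ 0)
¬B: Gödel ¬ of 0.1 = 0 (operand ≠ 0)
(¬(¬A ∨ C) ∨ ¬B) = max(0, 0) = 0
((¬(¬A ∨ C) ∨ ¬B) → A): 0 ≤ 0.7, so result = 1
(((¬(¬A ∨ C) ∨ ¬B) → A) → A): 1 > 0.7, so result = 0.7
(((((D ∧ A) ∨ (¬A → A)) → D) ∨ ¬C) ∧ (((¬(¬A ∨ C) ∨ ¬B) → A) → A)) = min(0.6, 0.7) = 0.6
¬C: Gödel ¬ of 0.8 = 0 (operand ≠ 0)
((((((D ∧ A) ∨ (¬A → A)) → D) ∨ ¬C) ∧ (((¬(¬A ∨ C) ∨ ¬B) → A) → A)) ∧ ¬C) = min(0.6, 0) = 0

0.00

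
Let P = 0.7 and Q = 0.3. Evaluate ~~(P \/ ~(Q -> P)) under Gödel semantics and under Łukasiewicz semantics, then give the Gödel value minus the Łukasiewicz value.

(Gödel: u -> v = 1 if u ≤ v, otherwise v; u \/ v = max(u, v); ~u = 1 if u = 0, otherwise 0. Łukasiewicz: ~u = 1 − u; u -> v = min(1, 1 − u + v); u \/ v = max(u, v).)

Gödel evaluation:
  (Q -> P): 0.3 ≤ 0.7, so result = 1
  ~(Q -> P): Gödel ¬ of 1 = 0 (operand ≠ 0)
  (P \/ ~(Q -> P)) = max(0.7, 0) = 0.7
  ~(P \/ ~(Q -> P)): Gödel ¬ of 0.7 = 0 (operand ≠ 0)
  ~~(P \/ ~(Q -> P)): Gödel ¬ of 0 = 1 (operand is 0)
  Gödel value = 1
Łukasiewicz evaluation:
  (Q -> P): min(1, 1 − 0.3 + 0.7) = 1
  ~(Q -> P): Łukasiewicz ¬ gives 1 − 1 = 0
  (P \/ ~(Q -> P)) = max(0.7, 0) = 0.7
  ~(P \/ ~(Q -> P)): Łukasiewicz ¬ gives 1 − 0.7 = 0.3
  ~~(P \/ ~(Q -> P)): Łukasiewicz ¬ gives 1 − 0.3 = 0.7
  Łukasiewicz value = 0.7
Difference: 1 − 0.7 = 0.30

0.30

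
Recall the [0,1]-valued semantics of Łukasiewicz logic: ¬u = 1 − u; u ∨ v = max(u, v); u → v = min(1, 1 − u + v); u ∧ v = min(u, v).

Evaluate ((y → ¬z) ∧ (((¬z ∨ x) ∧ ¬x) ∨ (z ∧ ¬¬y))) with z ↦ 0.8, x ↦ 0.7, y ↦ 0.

¬z: Łukasiewicz ¬ gives 1 − 0.8 = 0.2
(y → ¬z): min(1, 1 − 0 + 0.2) = 1
¬z: Łukasiewicz ¬ gives 1 − 0.8 = 0.2
(¬z ∨ x) = max(0.2, 0.7) = 0.7
¬x: Łukasiewicz ¬ gives 1 − 0.7 = 0.3
((¬z ∨ x) ∧ ¬x) = min(0.7, 0.3) = 0.3
¬y: Łukasiewicz ¬ gives 1 − 0 = 1
¬¬y: Łukasiewicz ¬ gives 1 − 1 = 0
(z ∧ ¬¬y) = min(0.8, 0) = 0
(((¬z ∨ x) ∧ ¬x) ∨ (z ∧ ¬¬y)) = max(0.3, 0) = 0.3
((y → ¬z) ∧ (((¬z ∨ x) ∧ ¬x) ∨ (z ∧ ¬¬y))) = min(1, 0.3) = 0.3

0.30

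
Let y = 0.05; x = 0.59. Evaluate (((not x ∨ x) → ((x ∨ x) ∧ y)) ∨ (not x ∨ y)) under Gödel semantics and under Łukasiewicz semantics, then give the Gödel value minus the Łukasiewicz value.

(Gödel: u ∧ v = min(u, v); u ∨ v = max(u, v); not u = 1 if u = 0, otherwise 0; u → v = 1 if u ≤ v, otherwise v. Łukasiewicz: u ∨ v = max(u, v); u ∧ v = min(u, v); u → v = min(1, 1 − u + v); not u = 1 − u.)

-0.41

Gödel evaluation:
  not x: Gödel ¬ of 0.59 = 0 (operand ≠ 0)
  (not x ∨ x) = max(0, 0.59) = 0.59
  (x ∨ x) = max(0.59, 0.59) = 0.59
  ((x ∨ x) ∧ y) = min(0.59, 0.05) = 0.05
  ((not x ∨ x) → ((x ∨ x) ∧ y)): 0.59 > 0.05, so result = 0.05
  not x: Gödel ¬ of 0.59 = 0 (operand ≠ 0)
  (not x ∨ y) = max(0, 0.05) = 0.05
  (((not x ∨ x) → ((x ∨ x) ∧ y)) ∨ (not x ∨ y)) = max(0.05, 0.05) = 0.05
  Gödel value = 0.05
Łukasiewicz evaluation:
  not x: Łukasiewicz ¬ gives 1 − 0.59 = 0.41
  (not x ∨ x) = max(0.41, 0.59) = 0.59
  (x ∨ x) = max(0.59, 0.59) = 0.59
  ((x ∨ x) ∧ y) = min(0.59, 0.05) = 0.05
  ((not x ∨ x) → ((x ∨ x) ∧ y)): min(1, 1 − 0.59 + 0.05) = 0.46
  not x: Łukasiewicz ¬ gives 1 − 0.59 = 0.41
  (not x ∨ y) = max(0.41, 0.05) = 0.41
  (((not x ∨ x) → ((x ∨ x) ∧ y)) ∨ (not x ∨ y)) = max(0.46, 0.41) = 0.46
  Łukasiewicz value = 0.46
Difference: 0.05 − 0.46 = -0.41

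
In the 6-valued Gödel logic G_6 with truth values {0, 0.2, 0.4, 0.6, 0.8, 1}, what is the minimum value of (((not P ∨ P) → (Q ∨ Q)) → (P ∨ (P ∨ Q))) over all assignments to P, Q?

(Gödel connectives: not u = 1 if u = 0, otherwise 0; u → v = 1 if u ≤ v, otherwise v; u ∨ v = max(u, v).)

0.20

The minimum is attained at P = 0.2, Q = 0.2:
  not P: Gödel ¬ of 0.2 = 0 (operand ≠ 0)
  (not P ∨ P) = max(0, 0.2) = 0.2
  (Q ∨ Q) = max(0.2, 0.2) = 0.2
  ((not P ∨ P) → (Q ∨ Q)): 0.2 ≤ 0.2, so result = 1
  (P ∨ Q) = max(0.2, 0.2) = 0.2
  (P ∨ (P ∨ Q)) = max(0.2, 0.2) = 0.2
  (((not P ∨ P) → (Q ∨ Q)) → (P ∨ (P ∨ Q))): 1 > 0.2, so result = 0.2
Checking all 36 assignments confirms none give a value below 0.20.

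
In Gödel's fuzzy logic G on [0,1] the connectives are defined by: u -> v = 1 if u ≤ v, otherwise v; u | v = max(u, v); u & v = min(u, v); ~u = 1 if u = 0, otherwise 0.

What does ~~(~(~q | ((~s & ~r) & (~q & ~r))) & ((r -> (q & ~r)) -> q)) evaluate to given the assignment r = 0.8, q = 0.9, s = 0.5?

1.00

~q: Gödel ¬ of 0.9 = 0 (operand ≠ 0)
~s: Gödel ¬ of 0.5 = 0 (operand ≠ 0)
~r: Gödel ¬ of 0.8 = 0 (operand ≠ 0)
(~s & ~r) = min(0, 0) = 0
~q: Gödel ¬ of 0.9 = 0 (operand ≠ 0)
~r: Gödel ¬ of 0.8 = 0 (operand ≠ 0)
(~q & ~r) = min(0, 0) = 0
((~s & ~r) & (~q & ~r)) = min(0, 0) = 0
(~q | ((~s & ~r) & (~q & ~r))) = max(0, 0) = 0
~(~q | ((~s & ~r) & (~q & ~r))): Gödel ¬ of 0 = 1 (operand is 0)
~r: Gödel ¬ of 0.8 = 0 (operand ≠ 0)
(q & ~r) = min(0.9, 0) = 0
(r -> (q & ~r)): 0.8 > 0, so result = 0
((r -> (q & ~r)) -> q): 0 ≤ 0.9, so result = 1
(~(~q | ((~s & ~r) & (~q & ~r))) & ((r -> (q & ~r)) -> q)) = min(1, 1) = 1
~(~(~q | ((~s & ~r) & (~q & ~r))) & ((r -> (q & ~r)) -> q)): Gödel ¬ of 1 = 0 (operand ≠ 0)
~~(~(~q | ((~s & ~r) & (~q & ~r))) & ((r -> (q & ~r)) -> q)): Gödel ¬ of 0 = 1 (operand is 0)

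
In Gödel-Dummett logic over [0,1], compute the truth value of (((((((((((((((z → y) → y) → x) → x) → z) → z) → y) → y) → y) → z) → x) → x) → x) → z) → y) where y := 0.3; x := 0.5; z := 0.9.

0.30

(z → y): 0.9 > 0.3, so result = 0.3
((z → y) → y): 0.3 ≤ 0.3, so result = 1
(((z → y) → y) → x): 1 > 0.5, so result = 0.5
((((z → y) → y) → x) → x): 0.5 ≤ 0.5, so result = 1
(((((z → y) → y) → x) → x) → z): 1 > 0.9, so result = 0.9
((((((z → y) → y) → x) → x) → z) → z): 0.9 ≤ 0.9, so result = 1
(((((((z → y) → y) → x) → x) → z) → z) → y): 1 > 0.3, so result = 0.3
((((((((z → y) → y) → x) → x) → z) → z) → y) → y): 0.3 ≤ 0.3, so result = 1
(((((((((z → y) → y) → x) → x) → z) → z) → y) → y) → y): 1 > 0.3, so result = 0.3
((((((((((z → y) → y) → x) → x) → z) → z) → y) → y) → y) → z): 0.3 ≤ 0.9, so result = 1
(((((((((((z → y) → y) → x) → x) → z) → z) → y) → y) → y) → z) → x): 1 > 0.5, so result = 0.5
((((((((((((z → y) → y) → x) → x) → z) → z) → y) → y) → y) → z) → x) → x): 0.5 ≤ 0.5, so result = 1
(((((((((((((z → y) → y) → x) → x) → z) → z) → y) → y) → y) → z) → x) → x) → x): 1 > 0.5, so result = 0.5
((((((((((((((z → y) → y) → x) → x) → z) → z) → y) → y) → y) → z) → x) → x) → x) → z): 0.5 ≤ 0.9, so result = 1
(((((((((((((((z → y) → y) → x) → x) → z) → z) → y) → y) → y) → z) → x) → x) → x) → z) → y): 1 > 0.3, so result = 0.3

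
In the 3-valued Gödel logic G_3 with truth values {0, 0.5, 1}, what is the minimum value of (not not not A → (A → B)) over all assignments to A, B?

Every assignment gives 1. For instance at A = 0, B = 0:
  not A: Gödel ¬ of 0 = 1 (operand is 0)
  not not A: Gödel ¬ of 1 = 0 (operand ≠ 0)
  not not not A: Gödel ¬ of 0 = 1 (operand is 0)
  (A → B): 0 ≤ 0, so result = 1
  (not not not A → (A → B)): 1 ≤ 1, so result = 1
All 9 assignments give value 1 — the formula is a G_3-tautology.

1.00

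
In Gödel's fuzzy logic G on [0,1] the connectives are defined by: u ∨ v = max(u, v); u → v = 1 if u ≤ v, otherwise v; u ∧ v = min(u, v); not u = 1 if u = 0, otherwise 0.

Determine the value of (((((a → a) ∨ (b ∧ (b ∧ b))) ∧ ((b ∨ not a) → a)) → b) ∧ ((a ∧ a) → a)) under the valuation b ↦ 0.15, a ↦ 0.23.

0.15

(a → a): 0.23 ≤ 0.23, so result = 1
(b ∧ b) = min(0.15, 0.15) = 0.15
(b ∧ (b ∧ b)) = min(0.15, 0.15) = 0.15
((a → a) ∨ (b ∧ (b ∧ b))) = max(1, 0.15) = 1
not a: Gödel ¬ of 0.23 = 0 (operand ≠ 0)
(b ∨ not a) = max(0.15, 0) = 0.15
((b ∨ not a) → a): 0.15 ≤ 0.23, so result = 1
(((a → a) ∨ (b ∧ (b ∧ b))) ∧ ((b ∨ not a) → a)) = min(1, 1) = 1
((((a → a) ∨ (b ∧ (b ∧ b))) ∧ ((b ∨ not a) → a)) → b): 1 > 0.15, so result = 0.15
(a ∧ a) = min(0.23, 0.23) = 0.23
((a ∧ a) → a): 0.23 ≤ 0.23, so result = 1
(((((a → a) ∨ (b ∧ (b ∧ b))) ∧ ((b ∨ not a) → a)) → b) ∧ ((a ∧ a) → a)) = min(0.15, 1) = 0.15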